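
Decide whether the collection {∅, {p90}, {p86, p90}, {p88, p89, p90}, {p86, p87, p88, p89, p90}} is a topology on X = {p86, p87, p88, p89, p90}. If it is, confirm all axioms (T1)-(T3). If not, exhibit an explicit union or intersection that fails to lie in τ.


τ is NOT a topology on X.

Axiom (T1): ∅ ∈ τ? Yes; X ∈ τ? Yes.
Axiom (T2/T3): check pairwise unions and intersections of members of τ.
Counterexample for (T2): {p86, p90} ∪ {p88, p89, p90} = {p86, p88, p89, p90} ∉ τ. Therefore τ is NOT a topology.


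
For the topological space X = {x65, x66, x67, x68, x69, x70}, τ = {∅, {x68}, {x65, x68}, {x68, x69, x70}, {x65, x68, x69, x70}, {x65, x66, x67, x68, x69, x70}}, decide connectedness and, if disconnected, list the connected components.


(X, τ) is connected.

Find clopen sets (U ∈ τ with X ∖ U ∈ τ):
  U = ∅, X ∖ U = {x65, x66, x67, x68, x69, x70} — both open, so U is clopen.
  U = {x65, x66, x67, x68, x69, x70}, X ∖ U = ∅ — both open, so U is clopen.
Only trivial clopens (∅ and X) exist, so (X, τ) is connected.
Compute connected components by grouping points that agree on all clopens:
  component: {x65, x66, x67, x68, x69, x70}


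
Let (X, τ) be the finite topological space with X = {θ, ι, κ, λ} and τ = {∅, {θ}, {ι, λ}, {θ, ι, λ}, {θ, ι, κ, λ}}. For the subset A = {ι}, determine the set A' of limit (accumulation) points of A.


A' = {κ, λ}

For each x ∈ X, list the open sets U ∈ τ with x ∈ U, then check whether U ∩ (A ∖ {x}) ≠ ∅ for every such U.
  x = θ: open {θ} ∋ x has {θ} ∩ (A ∖ {θ}) = ∅, so x is NOT a limit point.
  x = ι: open {ι, λ} ∋ x has {ι, λ} ∩ (A ∖ {ι}) = ∅, so x is NOT a limit point.
  x = κ: opens ∋ x are {θ, ι, κ, λ}; each meets A ∖ {κ}, so x IS a limit point.
  x = λ: opens ∋ x are {ι, λ}, {θ, ι, λ}, {θ, ι, κ, λ}; each meets A ∖ {λ}, so x IS a limit point.
Collecting: A' = {κ, λ}.


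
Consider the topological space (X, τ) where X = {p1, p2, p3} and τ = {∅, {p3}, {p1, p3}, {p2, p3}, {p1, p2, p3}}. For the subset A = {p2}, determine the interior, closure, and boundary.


int(A) = ∅, cl(A) = {p2}, ∂A = {p2}.

Closed sets in (X, τ) are complements of opens:
  closed(X, τ) = {∅, {p1}, {p2}, {p1, p2}, {p1, p2, p3}}.
int(A) = ⋃ {U ∈ τ : U ⊆ A}. Opens contained in A: ∅.
Taking the union of these: int(A) = ∅.
cl(A) = ⋂ {C closed : A ⊆ C}. Closed sets containing A: {p2}, {p1, p2}, {p1, p2, p3}.
Intersecting these: cl(A) = {p2}.
∂A = cl(A) ∖ int(A) = {p2} ∖ ∅ = {p2}.


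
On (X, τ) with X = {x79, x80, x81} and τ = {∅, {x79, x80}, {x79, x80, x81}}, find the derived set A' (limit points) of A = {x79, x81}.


A' = {x80, x81}

For each x ∈ X, list the open sets U ∈ τ with x ∈ U, then check whether U ∩ (A ∖ {x}) ≠ ∅ for every such U.
  x = x79: open {x79, x80} ∋ x has {x79, x80} ∩ (A ∖ {x79}) = ∅, so x is NOT a limit point.
  x = x80: opens ∋ x are {x79, x80}, {x79, x80, x81}; each meets A ∖ {x80}, so x IS a limit point.
  x = x81: opens ∋ x are {x79, x80, x81}; each meets A ∖ {x81}, so x IS a limit point.
Collecting: A' = {x80, x81}.


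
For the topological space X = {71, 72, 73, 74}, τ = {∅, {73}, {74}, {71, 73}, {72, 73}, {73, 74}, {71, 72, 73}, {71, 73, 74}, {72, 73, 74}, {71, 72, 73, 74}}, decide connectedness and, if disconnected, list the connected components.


(X, τ) is disconnected; components = [{74}, {71, 72, 73}].

Find clopen sets (U ∈ τ with X ∖ U ∈ τ):
  U = ∅, X ∖ U = {71, 72, 73, 74} — both open, so U is clopen.
  U = {74}, X ∖ U = {71, 72, 73} — both open, so U is clopen.
  U = {71, 72, 73}, X ∖ U = {74} — both open, so U is clopen.
  U = {71, 72, 73, 74}, X ∖ U = ∅ — both open, so U is clopen.
Nontrivial clopen(s) exist: e.g. {74}. So (X, τ) is disconnected.
Compute connected components by grouping points that agree on all clopens:
  component: {74}
  component: {71, 72, 73}


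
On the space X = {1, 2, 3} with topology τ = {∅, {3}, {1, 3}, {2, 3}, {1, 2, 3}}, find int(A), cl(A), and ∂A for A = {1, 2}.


int(A) = ∅, cl(A) = {1, 2}, ∂A = {1, 2}.

Closed sets in (X, τ) are complements of opens:
  closed(X, τ) = {∅, {1}, {2}, {1, 2}, {1, 2, 3}}.
int(A) = ⋃ {U ∈ τ : U ⊆ A}. Opens contained in A: ∅.
Taking the union of these: int(A) = ∅.
cl(A) = ⋂ {C closed : A ⊆ C}. Closed sets containing A: {1, 2}, {1, 2, 3}.
Intersecting these: cl(A) = {1, 2}.
∂A = cl(A) ∖ int(A) = {1, 2} ∖ ∅ = {1, 2}.


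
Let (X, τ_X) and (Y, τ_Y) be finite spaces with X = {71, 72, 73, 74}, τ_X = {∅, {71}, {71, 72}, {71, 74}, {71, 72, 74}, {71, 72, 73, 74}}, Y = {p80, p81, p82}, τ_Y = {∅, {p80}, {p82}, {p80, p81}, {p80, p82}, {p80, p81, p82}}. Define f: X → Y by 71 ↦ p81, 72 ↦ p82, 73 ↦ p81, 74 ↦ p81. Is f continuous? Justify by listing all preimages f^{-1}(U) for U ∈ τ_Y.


f is NOT continuous.

Compute f^{-1}(U) for each U ∈ τ_Y:
  U = ∅: f^{-1}(U) = ∅ ∈ τ_X ✓.
  U = {p80}: f^{-1}(U) = ∅ ∈ τ_X ✓.
  U = {p82}: f^{-1}(U) = {72} ∉ τ_X ✗.
  U = {p80, p81}: f^{-1}(U) = {71, 73, 74} ∉ τ_X ✗.
  U = {p80, p82}: f^{-1}(U) = {72} ∉ τ_X ✗.
  U = {p80, p81, p82}: f^{-1}(U) = {71, 72, 73, 74} ∈ τ_X ✓.
Found U = {p82} with f^{-1}(U) = {72} not in τ_X. Therefore f is NOT continuous.


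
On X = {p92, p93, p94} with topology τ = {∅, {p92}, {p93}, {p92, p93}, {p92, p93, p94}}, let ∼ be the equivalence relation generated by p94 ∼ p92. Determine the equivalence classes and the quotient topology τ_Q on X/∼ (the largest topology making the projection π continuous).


X/∼ = {[p92=p94], [p93]}; |τ_Q| = 3.

Equivalence classes: [p92=p94], [p93].
Quotient map π: X → X/∼ sends p92 ↦ [p92=p94], p93 ↦ [p93], p94 ↦ [p92=p94].
For each subset V ⊆ X/∼, compute π^{-1}(V) ⊆ X and check whether π^{-1}(V) ∈ τ. V is open in τ_Q iff π^{-1}(V) ∈ τ.
  V = {}: π^{-1}(V) = ∅ ∈ τ ✓.
  V = {[p92=p94]}: π^{-1}(V) = {p92, p94} ∉ τ ✗.
  V = {[p93]}: π^{-1}(V) = {p93} ∈ τ ✓.
  V = {[p92=p94], [p93]}: π^{-1}(V) = {p92, p93, p94} ∈ τ ✓.
Open sets in the quotient: τ_Q = {{}, {[p93]}, {[p92=p94], [p93]}} (3 elements).


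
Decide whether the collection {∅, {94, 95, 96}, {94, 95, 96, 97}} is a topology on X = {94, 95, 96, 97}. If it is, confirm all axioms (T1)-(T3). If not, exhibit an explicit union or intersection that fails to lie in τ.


τ IS a topology on X.

Axiom (T1): ∅ ∈ τ? Yes; X ∈ τ? Yes.
Axiom (T2/T3): check pairwise unions and intersections of members of τ.
All pairwise intersections and unions checked — each lies in τ. Therefore τ satisfies (T1), (T2), (T3): it IS a topology on X.


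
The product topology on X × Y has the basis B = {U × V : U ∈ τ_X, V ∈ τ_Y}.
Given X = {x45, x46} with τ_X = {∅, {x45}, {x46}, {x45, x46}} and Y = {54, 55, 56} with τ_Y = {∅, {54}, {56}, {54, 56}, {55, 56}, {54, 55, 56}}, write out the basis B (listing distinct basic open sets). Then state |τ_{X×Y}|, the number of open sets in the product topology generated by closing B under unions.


Basis B = {∅ × ∅, {x45} × {54}, {x45} × {56}, {x46} × {54}, {x46} × {56}, {x45} × {54, 56}, {x45, x46} × {54}, {x45} × {55, 56}, {x45, x46} × {56}, {x46} × {54, 56}, {x46} × {55, 56}, {x45} × {54, 55, 56}, {x46} × {54, 55, 56}, {x45, x46} × {54, 56}, {x45, x46} × {55, 56}, {x45, x46} × {54, 55, 56}}; |τ_{X×Y}| = 36.

Enumerate products U × V with U ∈ τ_X, V ∈ τ_Y (deduplicated):
  ∅ × ∅ = {} (∅)
  {x45} × {54} = {(x45,54)}
  {x45} × {56} = {(x45,56)}
  {x46} × {54} = {(x46,54)}
  {x46} × {56} = {(x46,56)}
  {x45} × {54, 56} = {(x45,54), (x45,56)}
  {x45, x46} × {54} = {(x45,54), (x46,54)}
  {x45} × {55, 56} = {(x45,55), (x45,56)}
  {x45, x46} × {56} = {(x45,56), (x46,56)}
  {x46} × {54, 56} = {(x46,54), (x46,56)}
  {x46} × {55, 56} = {(x46,55), (x46,56)}
  {x45} × {54, 55, 56} = {(x45,54), (x45,55), (x45,56)}
  {x46} × {54, 55, 56} = {(x46,54), (x46,55), (x46,56)}
  {x45, x46} × {54, 56} = {(x45,54), (x45,56), (x46,54), (x46,56)}
  {x45, x46} × {55, 56} = {(x45,55), (x45,56), (x46,55), (x46,56)}
  {x45, x46} × {54, 55, 56} = {(x45,54), (x45,55), (x45,56), (x46,54), (x46,55), (x46,56)}
These 16 distinct sets form the basis B.
Close under arbitrary unions to get τ_{X×Y}; counting gives |τ_{X×Y}| = 36.


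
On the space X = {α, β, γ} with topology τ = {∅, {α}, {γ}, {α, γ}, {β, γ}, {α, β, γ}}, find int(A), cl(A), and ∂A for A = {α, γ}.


int(A) = {α, γ}, cl(A) = {α, β, γ}, ∂A = {β}.

Closed sets in (X, τ) are complements of opens:
  closed(X, τ) = {∅, {α}, {β}, {α, β}, {β, γ}, {α, β, γ}}.
int(A) = ⋃ {U ∈ τ : U ⊆ A}. Opens contained in A: ∅, {α}, {γ}, {α, γ}.
Taking the union of these: int(A) = {α, γ}.
cl(A) = ⋂ {C closed : A ⊆ C}. Closed sets containing A: {α, β, γ}.
Intersecting these: cl(A) = {α, β, γ}.
∂A = cl(A) ∖ int(A) = {α, β, γ} ∖ {α, γ} = {β}.


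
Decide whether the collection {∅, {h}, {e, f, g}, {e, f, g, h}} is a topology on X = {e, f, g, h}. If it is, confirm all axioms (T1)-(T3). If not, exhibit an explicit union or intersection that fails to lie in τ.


τ IS a topology on X.

Axiom (T1): ∅ ∈ τ? Yes; X ∈ τ? Yes.
Axiom (T2/T3): check pairwise unions and intersections of members of τ.
All pairwise intersections and unions checked — each lies in τ. Therefore τ satisfies (T1), (T2), (T3): it IS a topology on X.


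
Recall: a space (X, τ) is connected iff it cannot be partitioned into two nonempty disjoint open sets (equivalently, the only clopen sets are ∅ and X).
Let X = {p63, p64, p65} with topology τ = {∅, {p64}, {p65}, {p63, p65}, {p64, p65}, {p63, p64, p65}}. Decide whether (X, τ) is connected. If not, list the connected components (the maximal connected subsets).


(X, τ) is disconnected; components = [{p64}, {p63, p65}].

Find clopen sets (U ∈ τ with X ∖ U ∈ τ):
  U = ∅, X ∖ U = {p63, p64, p65} — both open, so U is clopen.
  U = {p64}, X ∖ U = {p63, p65} — both open, so U is clopen.
  U = {p63, p65}, X ∖ U = {p64} — both open, so U is clopen.
  U = {p63, p64, p65}, X ∖ U = ∅ — both open, so U is clopen.
Nontrivial clopen(s) exist: e.g. {p64}. So (X, τ) is disconnected.
Compute connected components by grouping points that agree on all clopens:
  component: {p64}
  component: {p63, p65}


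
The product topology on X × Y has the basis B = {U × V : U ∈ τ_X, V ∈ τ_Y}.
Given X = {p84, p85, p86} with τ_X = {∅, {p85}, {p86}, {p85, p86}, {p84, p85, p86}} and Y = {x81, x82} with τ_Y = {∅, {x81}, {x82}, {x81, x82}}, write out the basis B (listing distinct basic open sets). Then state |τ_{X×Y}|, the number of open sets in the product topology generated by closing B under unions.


Basis B = {∅ × ∅, {p85} × {x81}, {p85} × {x82}, {p86} × {x81}, {p86} × {x82}, {p85} × {x81, x82}, {p85, p86} × {x81}, {p85, p86} × {x82}, {p86} × {x81, x82}, {p84, p85, p86} × {x81}, {p84, p85, p86} × {x82}, {p85, p86} × {x81, x82}, {p84, p85, p86} × {x81, x82}}; |τ_{X×Y}| = 25.

Enumerate products U × V with U ∈ τ_X, V ∈ τ_Y (deduplicated):
  ∅ × ∅ = {} (∅)
  {p85} × {x81} = {(p85,x81)}
  {p85} × {x82} = {(p85,x82)}
  {p86} × {x81} = {(p86,x81)}
  {p86} × {x82} = {(p86,x82)}
  {p85} × {x81, x82} = {(p85,x81), (p85,x82)}
  {p85, p86} × {x81} = {(p85,x81), (p86,x81)}
  {p85, p86} × {x82} = {(p85,x82), (p86,x82)}
  {p86} × {x81, x82} = {(p86,x81), (p86,x82)}
  {p84, p85, p86} × {x81} = {(p84,x81), (p85,x81), (p86,x81)}
  {p84, p85, p86} × {x82} = {(p84,x82), (p85,x82), (p86,x82)}
  {p85, p86} × {x81, x82} = {(p85,x81), (p85,x82), (p86,x81), (p86,x82)}
  {p84, p85, p86} × {x81, x82} = {(p84,x81), (p84,x82), (p85,x81), (p85,x82), (p86,x81), (p86,x82)}
These 13 distinct sets form the basis B.
Close under arbitrary unions to get τ_{X×Y}; counting gives |τ_{X×Y}| = 25.


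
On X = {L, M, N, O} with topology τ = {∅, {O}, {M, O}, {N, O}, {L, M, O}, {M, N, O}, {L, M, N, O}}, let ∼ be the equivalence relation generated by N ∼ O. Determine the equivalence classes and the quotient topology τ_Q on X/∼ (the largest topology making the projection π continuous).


X/∼ = {[L], [M], [N=O]}; |τ_Q| = 4.

Equivalence classes: [L], [M], [N=O].
Quotient map π: X → X/∼ sends L ↦ [L], M ↦ [M], N ↦ [N=O], O ↦ [N=O].
For each subset V ⊆ X/∼, compute π^{-1}(V) ⊆ X and check whether π^{-1}(V) ∈ τ. V is open in τ_Q iff π^{-1}(V) ∈ τ.
  V = {}: π^{-1}(V) = ∅ ∈ τ ✓.
  V = {[L]}: π^{-1}(V) = {L} ∉ τ ✗.
  V = {[M]}: π^{-1}(V) = {M} ∉ τ ✗.
  V = {[L], [M]}: π^{-1}(V) = {L, M} ∉ τ ✗.
  V = {[N=O]}: π^{-1}(V) = {N, O} ∈ τ ✓.
  V = {[L], [N=O]}: π^{-1}(V) = {L, N, O} ∉ τ ✗.
  V = {[M], [N=O]}: π^{-1}(V) = {M, N, O} ∈ τ ✓.
  V = {[L], [M], [N=O]}: π^{-1}(V) = {L, M, N, O} ∈ τ ✓.
Open sets in the quotient: τ_Q = {{}, {[N=O]}, {[M], [N=O]}, {[L], [M], [N=O]}} (4 elements).


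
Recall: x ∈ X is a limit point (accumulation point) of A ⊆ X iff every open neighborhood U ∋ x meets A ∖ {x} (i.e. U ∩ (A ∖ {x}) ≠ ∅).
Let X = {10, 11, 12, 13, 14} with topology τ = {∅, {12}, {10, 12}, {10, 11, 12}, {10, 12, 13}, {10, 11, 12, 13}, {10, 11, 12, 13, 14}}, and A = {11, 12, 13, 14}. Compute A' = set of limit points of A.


A' = {10, 11, 13, 14}

For each x ∈ X, list the open sets U ∈ τ with x ∈ U, then check whether U ∩ (A ∖ {x}) ≠ ∅ for every such U.
  x = 10: opens ∋ x are {10, 12}, {10, 11, 12}, {10, 12, 13}, {10, 11, 12, 13}, {10, 11, 12, 13, 14}; each meets A ∖ {10}, so x IS a limit point.
  x = 11: opens ∋ x are {10, 11, 12}, {10, 11, 12, 13}, {10, 11, 12, 13, 14}; each meets A ∖ {11}, so x IS a limit point.
  x = 12: open {12} ∋ x has {12} ∩ (A ∖ {12}) = ∅, so x is NOT a limit point.
  x = 13: opens ∋ x are {10, 12, 13}, {10, 11, 12, 13}, {10, 11, 12, 13, 14}; each meets A ∖ {13}, so x IS a limit point.
  x = 14: opens ∋ x are {10, 11, 12, 13, 14}; each meets A ∖ {14}, so x IS a limit point.
Collecting: A' = {10, 11, 13, 14}.


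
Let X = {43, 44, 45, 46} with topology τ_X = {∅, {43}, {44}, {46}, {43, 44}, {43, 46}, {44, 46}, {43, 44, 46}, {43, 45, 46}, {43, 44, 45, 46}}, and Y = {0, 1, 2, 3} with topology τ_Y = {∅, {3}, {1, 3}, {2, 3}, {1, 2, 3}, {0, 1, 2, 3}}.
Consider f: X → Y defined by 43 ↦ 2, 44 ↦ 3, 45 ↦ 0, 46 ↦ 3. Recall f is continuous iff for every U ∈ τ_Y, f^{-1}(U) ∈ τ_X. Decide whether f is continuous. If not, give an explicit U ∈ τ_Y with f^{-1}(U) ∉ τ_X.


f IS continuous.

Compute f^{-1}(U) for each U ∈ τ_Y:
  U = ∅: f^{-1}(U) = ∅ ∈ τ_X ✓.
  U = {3}: f^{-1}(U) = {44, 46} ∈ τ_X ✓.
  U = {1, 3}: f^{-1}(U) = {44, 46} ∈ τ_X ✓.
  U = {2, 3}: f^{-1}(U) = {43, 44, 46} ∈ τ_X ✓.
  U = {1, 2, 3}: f^{-1}(U) = {43, 44, 46} ∈ τ_X ✓.
  U = {0, 1, 2, 3}: f^{-1}(U) = {43, 44, 45, 46} ∈ τ_X ✓.
Every preimage lies in τ_X, so f IS continuous.


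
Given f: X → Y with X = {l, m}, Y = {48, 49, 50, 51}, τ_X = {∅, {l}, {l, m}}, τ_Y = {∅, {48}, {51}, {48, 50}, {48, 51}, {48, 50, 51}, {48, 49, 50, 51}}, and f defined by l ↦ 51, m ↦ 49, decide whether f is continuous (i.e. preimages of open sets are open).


f IS continuous.

Compute f^{-1}(U) for each U ∈ τ_Y:
  U = ∅: f^{-1}(U) = ∅ ∈ τ_X ✓.
  U = {48}: f^{-1}(U) = ∅ ∈ τ_X ✓.
  U = {51}: f^{-1}(U) = {l} ∈ τ_X ✓.
  U = {48, 50}: f^{-1}(U) = ∅ ∈ τ_X ✓.
  U = {48, 51}: f^{-1}(U) = {l} ∈ τ_X ✓.
  U = {48, 50, 51}: f^{-1}(U) = {l} ∈ τ_X ✓.
  U = {48, 49, 50, 51}: f^{-1}(U) = {l, m} ∈ τ_X ✓.
Every preimage lies in τ_X, so f IS continuous.


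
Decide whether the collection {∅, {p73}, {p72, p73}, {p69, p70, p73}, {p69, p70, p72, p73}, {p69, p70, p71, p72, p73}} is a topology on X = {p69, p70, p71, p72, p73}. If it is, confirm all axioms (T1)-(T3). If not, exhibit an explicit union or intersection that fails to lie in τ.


τ IS a topology on X.

Axiom (T1): ∅ ∈ τ? Yes; X ∈ τ? Yes.
Axiom (T2/T3): check pairwise unions and intersections of members of τ.
All pairwise intersections and unions checked — each lies in τ. Therefore τ satisfies (T1), (T2), (T3): it IS a topology on X.


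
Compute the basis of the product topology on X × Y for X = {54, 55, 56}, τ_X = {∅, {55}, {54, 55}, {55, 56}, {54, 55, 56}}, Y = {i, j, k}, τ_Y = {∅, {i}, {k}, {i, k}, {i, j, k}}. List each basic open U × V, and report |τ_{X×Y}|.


Basis B = {∅ × ∅, {55} × {i}, {55} × {k}, {54, 55} × {i}, {54, 55} × {k}, {55} × {i, k}, {55, 56} × {i}, {55, 56} × {k}, {54, 55, 56} × {i}, {54, 55, 56} × {k}, {55} × {i, j, k}, {54, 55} × {i, k}, {55, 56} × {i, k}, {54, 55} × {i, j, k}, {54, 55, 56} × {i, k}, {55, 56} × {i, j, k}, {54, 55, 56} × {i, j, k}}; |τ_{X×Y}| = 50.

Enumerate products U × V with U ∈ τ_X, V ∈ τ_Y (deduplicated):
  ∅ × ∅ = {} (∅)
  {55} × {i} = {(55,i)}
  {55} × {k} = {(55,k)}
  {54, 55} × {i} = {(54,i), (55,i)}
  {54, 55} × {k} = {(54,k), (55,k)}
  {55} × {i, k} = {(55,i), (55,k)}
  {55, 56} × {i} = {(55,i), (56,i)}
  {55, 56} × {k} = {(55,k), (56,k)}
  {54, 55, 56} × {i} = {(54,i), (55,i), (56,i)}
  {54, 55, 56} × {k} = {(54,k), (55,k), (56,k)}
  {55} × {i, j, k} = {(55,i), (55,j), (55,k)}
  {54, 55} × {i, k} = {(54,i), (54,k), (55,i), (55,k)}
  {55, 56} × {i, k} = {(55,i), (55,k), (56,i), (56,k)}
  {54, 55} × {i, j, k} = {(54,i), (54,j), (54,k), (55,i), (55,j), (55,k)}
  {54, 55, 56} × {i, k} = {(54,i), (54,k), (55,i), (55,k), (56,i), (56,k)}
  {55, 56} × {i, j, k} = {(55,i), (55,j), (55,k), (56,i), (56,j), (56,k)}
  {54, 55, 56} × {i, j, k} = {(54,i), (54,j), (54,k), (55,i), (55,j), (55,k), (56,i), (56,j), (56,k)}
These 17 distinct sets form the basis B.
Close under arbitrary unions to get τ_{X×Y}; counting gives |τ_{X×Y}| = 50.


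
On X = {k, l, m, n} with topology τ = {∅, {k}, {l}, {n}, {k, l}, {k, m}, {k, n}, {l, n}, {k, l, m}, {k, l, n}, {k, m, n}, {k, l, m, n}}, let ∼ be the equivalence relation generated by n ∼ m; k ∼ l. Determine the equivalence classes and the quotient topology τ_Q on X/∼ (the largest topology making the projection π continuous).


X/∼ = {[k=l], [m=n]}; |τ_Q| = 3.

Equivalence classes: [k=l], [m=n].
Quotient map π: X → X/∼ sends k ↦ [k=l], l ↦ [k=l], m ↦ [m=n], n ↦ [m=n].
For each subset V ⊆ X/∼, compute π^{-1}(V) ⊆ X and check whether π^{-1}(V) ∈ τ. V is open in τ_Q iff π^{-1}(V) ∈ τ.
  V = {}: π^{-1}(V) = ∅ ∈ τ ✓.
  V = {[k=l]}: π^{-1}(V) = {k, l} ∈ τ ✓.
  V = {[m=n]}: π^{-1}(V) = {m, n} ∉ τ ✗.
  V = {[k=l], [m=n]}: π^{-1}(V) = {k, l, m, n} ∈ τ ✓.
Open sets in the quotient: τ_Q = {{}, {[k=l]}, {[k=l], [m=n]}} (3 elements).


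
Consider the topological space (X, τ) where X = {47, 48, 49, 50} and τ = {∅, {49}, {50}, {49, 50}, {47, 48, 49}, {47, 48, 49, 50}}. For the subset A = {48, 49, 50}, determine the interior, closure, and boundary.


int(A) = {49, 50}, cl(A) = {47, 48, 49, 50}, ∂A = {47, 48}.

Closed sets in (X, τ) are complements of opens:
  closed(X, τ) = {∅, {50}, {47, 48}, {47, 48, 49}, {47, 48, 50}, {47, 48, 49, 50}}.
int(A) = ⋃ {U ∈ τ : U ⊆ A}. Opens contained in A: ∅, {49}, {50}, {49, 50}.
Taking the union of these: int(A) = {49, 50}.
cl(A) = ⋂ {C closed : A ⊆ C}. Closed sets containing A: {47, 48, 49, 50}.
Intersecting these: cl(A) = {47, 48, 49, 50}.
∂A = cl(A) ∖ int(A) = {47, 48, 49, 50} ∖ {49, 50} = {47, 48}.


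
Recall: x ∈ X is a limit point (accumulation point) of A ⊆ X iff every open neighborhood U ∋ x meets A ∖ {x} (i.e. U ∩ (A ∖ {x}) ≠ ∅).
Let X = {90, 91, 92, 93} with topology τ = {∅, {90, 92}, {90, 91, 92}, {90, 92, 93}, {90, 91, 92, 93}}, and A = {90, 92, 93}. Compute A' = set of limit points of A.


A' = {90, 91, 92, 93}

For each x ∈ X, list the open sets U ∈ τ with x ∈ U, then check whether U ∩ (A ∖ {x}) ≠ ∅ for every such U.
  x = 90: opens ∋ x are {90, 92}, {90, 91, 92}, {90, 92, 93}, {90, 91, 92, 93}; each meets A ∖ {90}, so x IS a limit point.
  x = 91: opens ∋ x are {90, 91, 92}, {90, 91, 92, 93}; each meets A ∖ {91}, so x IS a limit point.
  x = 92: opens ∋ x are {90, 92}, {90, 91, 92}, {90, 92, 93}, {90, 91, 92, 93}; each meets A ∖ {92}, so x IS a limit point.
  x = 93: opens ∋ x are {90, 92, 93}, {90, 91, 92, 93}; each meets A ∖ {93}, so x IS a limit point.
Collecting: A' = {90, 91, 92, 93}.


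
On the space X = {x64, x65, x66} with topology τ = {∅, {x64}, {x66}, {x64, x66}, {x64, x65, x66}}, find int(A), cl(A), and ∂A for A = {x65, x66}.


int(A) = {x66}, cl(A) = {x65, x66}, ∂A = {x65}.

Closed sets in (X, τ) are complements of opens:
  closed(X, τ) = {∅, {x65}, {x64, x65}, {x65, x66}, {x64, x65, x66}}.
int(A) = ⋃ {U ∈ τ : U ⊆ A}. Opens contained in A: ∅, {x66}.
Taking the union of these: int(A) = {x66}.
cl(A) = ⋂ {C closed : A ⊆ C}. Closed sets containing A: {x65, x66}, {x64, x65, x66}.
Intersecting these: cl(A) = {x65, x66}.
∂A = cl(A) ∖ int(A) = {x65, x66} ∖ {x66} = {x65}.


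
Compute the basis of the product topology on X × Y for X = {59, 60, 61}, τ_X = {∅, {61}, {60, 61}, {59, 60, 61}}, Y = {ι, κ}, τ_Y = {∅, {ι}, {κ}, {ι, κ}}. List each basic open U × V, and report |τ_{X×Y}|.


Basis B = {∅ × ∅, {61} × {ι}, {61} × {κ}, {60, 61} × {ι}, {60, 61} × {κ}, {61} × {ι, κ}, {59, 60, 61} × {ι}, {59, 60, 61} × {κ}, {60, 61} × {ι, κ}, {59, 60, 61} × {ι, κ}}; |τ_{X×Y}| = 16.

Enumerate products U × V with U ∈ τ_X, V ∈ τ_Y (deduplicated):
  ∅ × ∅ = {} (∅)
  {61} × {ι} = {(61,ι)}
  {61} × {κ} = {(61,κ)}
  {60, 61} × {ι} = {(60,ι), (61,ι)}
  {60, 61} × {κ} = {(60,κ), (61,κ)}
  {61} × {ι, κ} = {(61,ι), (61,κ)}
  {59, 60, 61} × {ι} = {(59,ι), (60,ι), (61,ι)}
  {59, 60, 61} × {κ} = {(59,κ), (60,κ), (61,κ)}
  {60, 61} × {ι, κ} = {(60,ι), (60,κ), (61,ι), (61,κ)}
  {59, 60, 61} × {ι, κ} = {(59,ι), (59,κ), (60,ι), (60,κ), (61,ι), (61,κ)}
These 10 distinct sets form the basis B.
Close under arbitrary unions to get τ_{X×Y}; counting gives |τ_{X×Y}| = 16.


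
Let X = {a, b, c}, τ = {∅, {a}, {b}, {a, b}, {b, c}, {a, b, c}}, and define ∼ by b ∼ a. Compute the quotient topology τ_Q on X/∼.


X/∼ = {[a=b], [c]}; |τ_Q| = 3.

Equivalence classes: [a=b], [c].
Quotient map π: X → X/∼ sends a ↦ [a=b], b ↦ [a=b], c ↦ [c].
For each subset V ⊆ X/∼, compute π^{-1}(V) ⊆ X and check whether π^{-1}(V) ∈ τ. V is open in τ_Q iff π^{-1}(V) ∈ τ.
  V = {}: π^{-1}(V) = ∅ ∈ τ ✓.
  V = {[a=b]}: π^{-1}(V) = {a, b} ∈ τ ✓.
  V = {[c]}: π^{-1}(V) = {c} ∉ τ ✗.
  V = {[a=b], [c]}: π^{-1}(V) = {a, b, c} ∈ τ ✓.
Open sets in the quotient: τ_Q = {{}, {[a=b]}, {[a=b], [c]}} (3 elements).


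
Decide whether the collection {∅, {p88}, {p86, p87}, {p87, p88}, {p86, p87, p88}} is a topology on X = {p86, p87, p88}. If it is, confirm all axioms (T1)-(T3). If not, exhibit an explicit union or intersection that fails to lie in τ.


τ is NOT a topology on X.

Axiom (T1): ∅ ∈ τ? Yes; X ∈ τ? Yes.
Axiom (T2/T3): check pairwise unions and intersections of members of τ.
Counterexample for (T3): {p86, p87} ∩ {p87, p88} = {p87} ∉ τ. Therefore τ is NOT a topology.


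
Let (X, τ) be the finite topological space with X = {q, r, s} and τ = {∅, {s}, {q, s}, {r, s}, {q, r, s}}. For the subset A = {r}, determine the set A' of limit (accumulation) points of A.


A' = ∅

For each x ∈ X, list the open sets U ∈ τ with x ∈ U, then check whether U ∩ (A ∖ {x}) ≠ ∅ for every such U.
  x = q: open {q, s} ∋ x has {q, s} ∩ (A ∖ {q}) = ∅, so x is NOT a limit point.
  x = r: open {r, s} ∋ x has {r, s} ∩ (A ∖ {r}) = ∅, so x is NOT a limit point.
  x = s: open {s} ∋ x has {s} ∩ (A ∖ {s}) = ∅, so x is NOT a limit point.
Collecting: A' = ∅.


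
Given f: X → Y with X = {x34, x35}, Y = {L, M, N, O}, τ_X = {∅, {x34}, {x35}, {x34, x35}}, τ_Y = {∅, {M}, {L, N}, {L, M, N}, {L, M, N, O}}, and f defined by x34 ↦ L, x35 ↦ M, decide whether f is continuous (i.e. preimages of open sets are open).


f IS continuous.

Compute f^{-1}(U) for each U ∈ τ_Y:
  U = ∅: f^{-1}(U) = ∅ ∈ τ_X ✓.
  U = {M}: f^{-1}(U) = {x35} ∈ τ_X ✓.
  U = {L, N}: f^{-1}(U) = {x34} ∈ τ_X ✓.
  U = {L, M, N}: f^{-1}(U) = {x34, x35} ∈ τ_X ✓.
  U = {L, M, N, O}: f^{-1}(U) = {x34, x35} ∈ τ_X ✓.
Every preimage lies in τ_X, so f IS continuous.


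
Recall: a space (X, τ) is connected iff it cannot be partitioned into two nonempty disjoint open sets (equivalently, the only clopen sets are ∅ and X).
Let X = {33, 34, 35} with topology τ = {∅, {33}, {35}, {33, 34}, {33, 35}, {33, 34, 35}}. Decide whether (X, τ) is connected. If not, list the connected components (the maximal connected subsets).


(X, τ) is disconnected; components = [{35}, {33, 34}].

Find clopen sets (U ∈ τ with X ∖ U ∈ τ):
  U = ∅, X ∖ U = {33, 34, 35} — both open, so U is clopen.
  U = {35}, X ∖ U = {33, 34} — both open, so U is clopen.
  U = {33, 34}, X ∖ U = {35} — both open, so U is clopen.
  U = {33, 34, 35}, X ∖ U = ∅ — both open, so U is clopen.
Nontrivial clopen(s) exist: e.g. {33, 34}. So (X, τ) is disconnected.
Compute connected components by grouping points that agree on all clopens:
  component: {35}
  component: {33, 34}


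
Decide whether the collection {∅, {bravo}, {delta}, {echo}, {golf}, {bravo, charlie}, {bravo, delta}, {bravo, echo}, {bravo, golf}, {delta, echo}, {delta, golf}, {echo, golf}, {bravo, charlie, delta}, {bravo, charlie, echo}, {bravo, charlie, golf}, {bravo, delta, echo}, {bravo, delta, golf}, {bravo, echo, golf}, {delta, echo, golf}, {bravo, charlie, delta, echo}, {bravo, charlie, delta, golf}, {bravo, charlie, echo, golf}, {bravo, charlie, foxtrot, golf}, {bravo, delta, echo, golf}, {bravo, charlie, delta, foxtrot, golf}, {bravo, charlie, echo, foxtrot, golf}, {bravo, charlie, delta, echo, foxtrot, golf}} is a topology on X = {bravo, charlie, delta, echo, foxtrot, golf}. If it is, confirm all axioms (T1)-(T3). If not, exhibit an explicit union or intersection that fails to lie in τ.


τ is NOT a topology on X.

Axiom (T1): ∅ ∈ τ? Yes; X ∈ τ? Yes.
Axiom (T2/T3): check pairwise unions and intersections of members of τ.
Counterexample for (T2): {delta} ∪ {bravo, charlie, echo, golf} = {bravo, charlie, delta, echo, golf} ∉ τ. Therefore τ is NOT a topology.


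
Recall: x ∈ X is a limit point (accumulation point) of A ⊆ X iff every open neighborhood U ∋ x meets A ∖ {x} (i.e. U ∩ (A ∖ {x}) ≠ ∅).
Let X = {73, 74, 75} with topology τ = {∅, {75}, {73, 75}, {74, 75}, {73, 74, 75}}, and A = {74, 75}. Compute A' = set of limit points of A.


A' = {73, 74}

For each x ∈ X, list the open sets U ∈ τ with x ∈ U, then check whether U ∩ (A ∖ {x}) ≠ ∅ for every such U.
  x = 73: opens ∋ x are {73, 75}, {73, 74, 75}; each meets A ∖ {73}, so x IS a limit point.
  x = 74: opens ∋ x are {74, 75}, {73, 74, 75}; each meets A ∖ {74}, so x IS a limit point.
  x = 75: open {75} ∋ x has {75} ∩ (A ∖ {75}) = ∅, so x is NOT a limit point.
Collecting: A' = {73, 74}.


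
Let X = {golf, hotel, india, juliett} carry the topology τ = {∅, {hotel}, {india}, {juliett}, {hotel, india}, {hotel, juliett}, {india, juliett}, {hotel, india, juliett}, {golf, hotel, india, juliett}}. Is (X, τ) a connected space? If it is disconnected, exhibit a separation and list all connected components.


(X, τ) is connected.

Find clopen sets (U ∈ τ with X ∖ U ∈ τ):
  U = ∅, X ∖ U = {golf, hotel, india, juliett} — both open, so U is clopen.
  U = {golf, hotel, india, juliett}, X ∖ U = ∅ — both open, so U is clopen.
Only trivial clopens (∅ and X) exist, so (X, τ) is connected.
Compute connected components by grouping points that agree on all clopens:
  component: {golf, hotel, india, juliett}


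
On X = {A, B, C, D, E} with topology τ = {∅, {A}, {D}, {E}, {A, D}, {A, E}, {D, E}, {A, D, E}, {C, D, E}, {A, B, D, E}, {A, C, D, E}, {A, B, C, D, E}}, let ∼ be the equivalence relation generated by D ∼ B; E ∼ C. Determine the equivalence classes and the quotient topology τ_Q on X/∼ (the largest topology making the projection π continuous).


X/∼ = {[A], [B=D], [C=E]}; |τ_Q| = 3.

Equivalence classes: [A], [B=D], [C=E].
Quotient map π: X → X/∼ sends A ↦ [A], B ↦ [B=D], C ↦ [C=E], D ↦ [B=D], E ↦ [C=E].
For each subset V ⊆ X/∼, compute π^{-1}(V) ⊆ X and check whether π^{-1}(V) ∈ τ. V is open in τ_Q iff π^{-1}(V) ∈ τ.
  V = {}: π^{-1}(V) = ∅ ∈ τ ✓.
  V = {[A]}: π^{-1}(V) = {A} ∈ τ ✓.
  V = {[B=D]}: π^{-1}(V) = {B, D} ∉ τ ✗.
  V = {[A], [B=D]}: π^{-1}(V) = {A, B, D} ∉ τ ✗.
  V = {[C=E]}: π^{-1}(V) = {C, E} ∉ τ ✗.
  V = {[A], [C=E]}: π^{-1}(V) = {A, C, E} ∉ τ ✗.
  V = {[B=D], [C=E]}: π^{-1}(V) = {B, C, D, E} ∉ τ ✗.
  V = {[A], [B=D], [C=E]}: π^{-1}(V) = {A, B, C, D, E} ∈ τ ✓.
Open sets in the quotient: τ_Q = {{}, {[A]}, {[A], [B=D], [C=E]}} (3 elements).


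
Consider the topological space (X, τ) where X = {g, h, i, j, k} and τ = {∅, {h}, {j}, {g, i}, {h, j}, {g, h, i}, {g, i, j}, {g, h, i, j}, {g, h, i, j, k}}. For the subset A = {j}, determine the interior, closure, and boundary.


int(A) = {j}, cl(A) = {j, k}, ∂A = {k}.

Closed sets in (X, τ) are complements of opens:
  closed(X, τ) = {∅, {k}, {h, k}, {j, k}, {g, i, k}, {h, j, k}, {g, h, i, k}, {g, i, j, k}, {g, h, i, j, k}}.
int(A) = ⋃ {U ∈ τ : U ⊆ A}. Opens contained in A: ∅, {j}.
Taking the union of these: int(A) = {j}.
cl(A) = ⋂ {C closed : A ⊆ C}. Closed sets containing A: {j, k}, {h, j, k}, {g, i, j, k}, {g, h, i, j, k}.
Intersecting these: cl(A) = {j, k}.
∂A = cl(A) ∖ int(A) = {j, k} ∖ {j} = {k}.


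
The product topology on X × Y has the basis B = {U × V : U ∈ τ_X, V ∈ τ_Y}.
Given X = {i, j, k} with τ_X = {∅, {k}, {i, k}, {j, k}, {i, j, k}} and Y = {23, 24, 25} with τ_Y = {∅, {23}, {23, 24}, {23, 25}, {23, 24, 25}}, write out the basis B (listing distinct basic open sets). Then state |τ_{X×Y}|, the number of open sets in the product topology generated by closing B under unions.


Basis B = {∅ × ∅, {k} × {23}, {i, k} × {23}, {j, k} × {23}, {k} × {23, 24}, {k} × {23, 25}, {i, j, k} × {23}, {k} × {23, 24, 25}, {i, k} × {23, 24}, {i, k} × {23, 25}, {j, k} × {23, 24}, {j, k} × {23, 25}, {i, k} × {23, 24, 25}, {i, j, k} × {23, 24}, {i, j, k} × {23, 25}, {j, k} × {23, 24, 25}, {i, j, k} × {23, 24, 25}}; |τ_{X×Y}| = 48.

Enumerate products U × V with U ∈ τ_X, V ∈ τ_Y (deduplicated):
  ∅ × ∅ = {} (∅)
  {k} × {23} = {(k,23)}
  {i, k} × {23} = {(i,23), (k,23)}
  {j, k} × {23} = {(j,23), (k,23)}
  {k} × {23, 24} = {(k,23), (k,24)}
  {k} × {23, 25} = {(k,23), (k,25)}
  {i, j, k} × {23} = {(i,23), (j,23), (k,23)}
  {k} × {23, 24, 25} = {(k,23), (k,24), (k,25)}
  {i, k} × {23, 24} = {(i,23), (i,24), (k,23), (k,24)}
  {i, k} × {23, 25} = {(i,23), (i,25), (k,23), (k,25)}
  {j, k} × {23, 24} = {(j,23), (j,24), (k,23), (k,24)}
  {j, k} × {23, 25} = {(j,23), (j,25), (k,23), (k,25)}
  {i, k} × {23, 24, 25} = {(i,23), (i,24), (i,25), (k,23), (k,24), (k,25)}
  {i, j, k} × {23, 24} = {(i,23), (i,24), (j,23), (j,24), (k,23), (k,24)}
  {i, j, k} × {23, 25} = {(i,23), (i,25), (j,23), (j,25), (k,23), (k,25)}
  {j, k} × {23, 24, 25} = {(j,23), (j,24), (j,25), (k,23), (k,24), (k,25)}
  {i, j, k} × {23, 24, 25} = {(i,23), (i,24), (i,25), (j,23), (j,24), (j,25), (k,23), (k,24), (k,25)}
These 17 distinct sets form the basis B.
Close under arbitrary unions to get τ_{X×Y}; counting gives |τ_{X×Y}| = 48.


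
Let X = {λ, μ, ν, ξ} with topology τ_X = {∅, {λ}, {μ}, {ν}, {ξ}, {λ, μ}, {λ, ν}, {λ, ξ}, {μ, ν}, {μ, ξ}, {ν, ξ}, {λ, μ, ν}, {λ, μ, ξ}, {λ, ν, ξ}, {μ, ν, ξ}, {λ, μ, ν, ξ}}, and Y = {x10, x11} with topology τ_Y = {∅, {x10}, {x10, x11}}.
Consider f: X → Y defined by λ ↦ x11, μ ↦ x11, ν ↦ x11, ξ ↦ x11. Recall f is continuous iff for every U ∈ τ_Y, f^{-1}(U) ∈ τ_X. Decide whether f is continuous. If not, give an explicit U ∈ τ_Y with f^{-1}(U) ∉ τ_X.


f IS continuous.

Compute f^{-1}(U) for each U ∈ τ_Y:
  U = ∅: f^{-1}(U) = ∅ ∈ τ_X ✓.
  U = {x10}: f^{-1}(U) = ∅ ∈ τ_X ✓.
  U = {x10, x11}: f^{-1}(U) = {λ, μ, ν, ξ} ∈ τ_X ✓.
Every preimage lies in τ_X, so f IS continuous.


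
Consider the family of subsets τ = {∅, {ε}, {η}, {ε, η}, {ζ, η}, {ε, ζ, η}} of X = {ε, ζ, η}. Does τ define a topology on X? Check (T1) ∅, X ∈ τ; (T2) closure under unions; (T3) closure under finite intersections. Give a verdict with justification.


τ IS a topology on X.

Axiom (T1): ∅ ∈ τ? Yes; X ∈ τ? Yes.
Axiom (T2/T3): check pairwise unions and intersections of members of τ.
All pairwise intersections and unions checked — each lies in τ. Therefore τ satisfies (T1), (T2), (T3): it IS a topology on X.


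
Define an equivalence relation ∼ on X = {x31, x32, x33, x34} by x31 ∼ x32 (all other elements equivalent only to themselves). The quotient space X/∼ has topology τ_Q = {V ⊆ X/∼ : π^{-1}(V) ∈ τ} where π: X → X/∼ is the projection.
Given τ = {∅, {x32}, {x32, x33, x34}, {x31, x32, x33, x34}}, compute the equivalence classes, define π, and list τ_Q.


X/∼ = {[x31=x32], [x33], [x34]}; |τ_Q| = 2.

Equivalence classes: [x31=x32], [x33], [x34].
Quotient map π: X → X/∼ sends x31 ↦ [x31=x32], x32 ↦ [x31=x32], x33 ↦ [x33], x34 ↦ [x34].
For each subset V ⊆ X/∼, compute π^{-1}(V) ⊆ X and check whether π^{-1}(V) ∈ τ. V is open in τ_Q iff π^{-1}(V) ∈ τ.
  V = {}: π^{-1}(V) = ∅ ∈ τ ✓.
  V = {[x31=x32]}: π^{-1}(V) = {x31, x32} ∉ τ ✗.
  V = {[x33]}: π^{-1}(V) = {x33} ∉ τ ✗.
  V = {[x31=x32], [x33]}: π^{-1}(V) = {x31, x32, x33} ∉ τ ✗.
  V = {[x34]}: π^{-1}(V) = {x34} ∉ τ ✗.
  V = {[x31=x32], [x34]}: π^{-1}(V) = {x31, x32, x34} ∉ τ ✗.
  V = {[x33], [x34]}: π^{-1}(V) = {x33, x34} ∉ τ ✗.
  V = {[x31=x32], [x33], [x34]}: π^{-1}(V) = {x31, x32, x33, x34} ∈ τ ✓.
Open sets in the quotient: τ_Q = {{}, {[x31=x32], [x33], [x34]}} (2 elements).


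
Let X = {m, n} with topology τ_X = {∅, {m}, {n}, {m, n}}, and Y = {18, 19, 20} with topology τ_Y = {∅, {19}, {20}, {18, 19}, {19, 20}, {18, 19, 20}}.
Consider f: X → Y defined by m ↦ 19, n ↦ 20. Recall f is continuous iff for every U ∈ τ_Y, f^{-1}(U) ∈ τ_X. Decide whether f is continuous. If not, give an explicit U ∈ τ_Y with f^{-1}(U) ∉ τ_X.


f IS continuous.

Compute f^{-1}(U) for each U ∈ τ_Y:
  U = ∅: f^{-1}(U) = ∅ ∈ τ_X ✓.
  U = {19}: f^{-1}(U) = {m} ∈ τ_X ✓.
  U = {20}: f^{-1}(U) = {n} ∈ τ_X ✓.
  U = {18, 19}: f^{-1}(U) = {m} ∈ τ_X ✓.
  U = {19, 20}: f^{-1}(U) = {m, n} ∈ τ_X ✓.
  U = {18, 19, 20}: f^{-1}(U) = {m, n} ∈ τ_X ✓.
Every preimage lies in τ_X, so f IS continuous.


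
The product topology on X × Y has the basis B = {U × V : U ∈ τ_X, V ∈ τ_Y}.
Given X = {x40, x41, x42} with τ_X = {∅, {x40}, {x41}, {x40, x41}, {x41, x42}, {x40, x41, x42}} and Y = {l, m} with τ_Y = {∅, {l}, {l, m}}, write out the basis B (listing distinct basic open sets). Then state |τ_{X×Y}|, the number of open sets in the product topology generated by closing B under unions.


Basis B = {∅ × ∅, {x40} × {l}, {x41} × {l}, {x40} × {l, m}, {x40, x41} × {l}, {x41} × {l, m}, {x41, x42} × {l}, {x40, x41, x42} × {l}, {x40, x41} × {l, m}, {x41, x42} × {l, m}, {x40, x41, x42} × {l, m}}; |τ_{X×Y}| = 18.

Enumerate products U × V with U ∈ τ_X, V ∈ τ_Y (deduplicated):
  ∅ × ∅ = {} (∅)
  {x40} × {l} = {(x40,l)}
  {x41} × {l} = {(x41,l)}
  {x40} × {l, m} = {(x40,l), (x40,m)}
  {x40, x41} × {l} = {(x40,l), (x41,l)}
  {x41} × {l, m} = {(x41,l), (x41,m)}
  {x41, x42} × {l} = {(x41,l), (x42,l)}
  {x40, x41, x42} × {l} = {(x40,l), (x41,l), (x42,l)}
  {x40, x41} × {l, m} = {(x40,l), (x40,m), (x41,l), (x41,m)}
  {x41, x42} × {l, m} = {(x41,l), (x41,m), (x42,l), (x42,m)}
  {x40, x41, x42} × {l, m} = {(x40,l), (x40,m), (x41,l), (x41,m), (x42,l), (x42,m)}
These 11 distinct sets form the basis B.
Close under arbitrary unions to get τ_{X×Y}; counting gives |τ_{X×Y}| = 18.


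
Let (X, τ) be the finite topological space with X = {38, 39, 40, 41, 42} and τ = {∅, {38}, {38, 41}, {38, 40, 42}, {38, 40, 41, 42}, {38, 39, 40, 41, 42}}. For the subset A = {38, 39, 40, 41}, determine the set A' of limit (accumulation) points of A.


A' = {39, 40, 41, 42}

For each x ∈ X, list the open sets U ∈ τ with x ∈ U, then check whether U ∩ (A ∖ {x}) ≠ ∅ for every such U.
  x = 38: open {38} ∋ x has {38} ∩ (A ∖ {38}) = ∅, so x is NOT a limit point.
  x = 39: opens ∋ x are {38, 39, 40, 41, 42}; each meets A ∖ {39}, so x IS a limit point.
  x = 40: opens ∋ x are {38, 40, 42}, {38, 40, 41, 42}, {38, 39, 40, 41, 42}; each meets A ∖ {40}, so x IS a limit point.
  x = 41: opens ∋ x are {38, 41}, {38, 40, 41, 42}, {38, 39, 40, 41, 42}; each meets A ∖ {41}, so x IS a limit point.
  x = 42: opens ∋ x are {38, 40, 42}, {38, 40, 41, 42}, {38, 39, 40, 41, 42}; each meets A ∖ {42}, so x IS a limit point.
Collecting: A' = {39, 40, 41, 42}.


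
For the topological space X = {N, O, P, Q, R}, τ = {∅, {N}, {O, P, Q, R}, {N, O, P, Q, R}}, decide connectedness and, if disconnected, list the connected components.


(X, τ) is disconnected; components = [{N}, {O, P, Q, R}].

Find clopen sets (U ∈ τ with X ∖ U ∈ τ):
  U = ∅, X ∖ U = {N, O, P, Q, R} — both open, so U is clopen.
  U = {N}, X ∖ U = {O, P, Q, R} — both open, so U is clopen.
  U = {O, P, Q, R}, X ∖ U = {N} — both open, so U is clopen.
  U = {N, O, P, Q, R}, X ∖ U = ∅ — both open, so U is clopen.
Nontrivial clopen(s) exist: e.g. {N}. So (X, τ) is disconnected.
Compute connected components by grouping points that agree on all clopens:
  component: {N}
  component: {O, P, Q, R}


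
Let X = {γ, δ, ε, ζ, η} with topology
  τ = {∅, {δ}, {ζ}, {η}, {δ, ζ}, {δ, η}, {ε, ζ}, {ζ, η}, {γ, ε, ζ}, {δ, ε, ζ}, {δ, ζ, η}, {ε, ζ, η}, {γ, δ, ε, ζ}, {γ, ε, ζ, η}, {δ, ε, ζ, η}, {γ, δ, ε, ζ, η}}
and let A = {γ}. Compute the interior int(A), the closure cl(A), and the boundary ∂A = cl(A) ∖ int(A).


int(A) = ∅, cl(A) = {γ}, ∂A = {γ}.

Closed sets in (X, τ) are complements of opens:
  closed(X, τ) = {∅, {γ}, {δ}, {η}, {γ, δ}, {γ, ε}, {γ, η}, {δ, η}, {γ, δ, ε}, {γ, δ, η}, {γ, ε, ζ}, {γ, ε, η}, {γ, δ, ε, ζ}, {γ, δ, ε, η}, {γ, ε, ζ, η}, {γ, δ, ε, ζ, η}}.
int(A) = ⋃ {U ∈ τ : U ⊆ A}. Opens contained in A: ∅.
Taking the union of these: int(A) = ∅.
cl(A) = ⋂ {C closed : A ⊆ C}. Closed sets containing A: {γ}, {γ, δ}, {γ, ε}, {γ, η}, {γ, δ, ε}, {γ, δ, η}, {γ, ε, ζ}, {γ, ε, η}, {γ, δ, ε, ζ}, {γ, δ, ε, η}, {γ, ε, ζ, η}, {γ, δ, ε, ζ, η}.
Intersecting these: cl(A) = {γ}.
∂A = cl(A) ∖ int(A) = {γ} ∖ ∅ = {γ}.


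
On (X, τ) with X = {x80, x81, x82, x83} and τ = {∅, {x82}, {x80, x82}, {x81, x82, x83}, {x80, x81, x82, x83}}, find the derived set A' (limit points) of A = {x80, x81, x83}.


A' = {x81, x83}

For each x ∈ X, list the open sets U ∈ τ with x ∈ U, then check whether U ∩ (A ∖ {x}) ≠ ∅ for every such U.
  x = x80: open {x80, x82} ∋ x has {x80, x82} ∩ (A ∖ {x80}) = ∅, so x is NOT a limit point.
  x = x81: opens ∋ x are {x81, x82, x83}, {x80, x81, x82, x83}; each meets A ∖ {x81}, so x IS a limit point.
  x = x82: open {x82} ∋ x has {x82} ∩ (A ∖ {x82}) = ∅, so x is NOT a limit point.
  x = x83: opens ∋ x are {x81, x82, x83}, {x80, x81, x82, x83}; each meets A ∖ {x83}, so x IS a limit point.
Collecting: A' = {x81, x83}.


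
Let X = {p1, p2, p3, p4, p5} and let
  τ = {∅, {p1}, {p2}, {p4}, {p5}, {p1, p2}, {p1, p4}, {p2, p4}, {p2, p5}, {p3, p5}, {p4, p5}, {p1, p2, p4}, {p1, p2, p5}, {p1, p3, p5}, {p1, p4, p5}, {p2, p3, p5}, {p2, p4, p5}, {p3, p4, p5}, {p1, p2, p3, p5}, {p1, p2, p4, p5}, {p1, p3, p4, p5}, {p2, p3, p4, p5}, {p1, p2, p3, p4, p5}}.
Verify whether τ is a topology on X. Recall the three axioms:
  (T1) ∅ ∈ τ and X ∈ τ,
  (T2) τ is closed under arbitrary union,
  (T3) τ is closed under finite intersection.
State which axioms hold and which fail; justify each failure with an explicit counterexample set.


τ is NOT a topology on X.

Axiom (T1): ∅ ∈ τ? Yes; X ∈ τ? Yes.
Axiom (T2/T3): check pairwise unions and intersections of members of τ.
Counterexample for (T2): {p1} ∪ {p5} = {p1, p5} ∉ τ. Therefore τ is NOT a topology.
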